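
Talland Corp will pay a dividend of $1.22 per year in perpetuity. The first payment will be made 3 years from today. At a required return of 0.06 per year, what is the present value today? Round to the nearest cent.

Value at end of year 2: C / r = $1.22 / 0.06 = $20.3333
Discount to today: PV = $20.3333 / (1 + 0.06)^2 = $20.3333 / 1.123600 = $18.10

$18.10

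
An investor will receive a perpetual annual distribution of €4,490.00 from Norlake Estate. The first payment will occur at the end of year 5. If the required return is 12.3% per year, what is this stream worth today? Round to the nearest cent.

€22952.09

Value at end of year 4: C / r = €4,490.00 / 0.123 = €36,504.0650
Discount to today: PV = €36,504.0650 / (1 + 0.123)^4 = €36,504.0650 / 1.590446 = €22,952.09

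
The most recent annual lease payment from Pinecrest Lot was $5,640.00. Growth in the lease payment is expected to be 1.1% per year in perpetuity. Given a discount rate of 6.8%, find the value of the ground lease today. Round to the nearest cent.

D₁ = D₀ × (1 + g) = $5,640.00 × 1.011 = $5,702.0400
Growing perpetuity: P = D₁ / (r − g) = $5,702.0400 / (0.068 − 0.011) = $100,035.79

$100035.79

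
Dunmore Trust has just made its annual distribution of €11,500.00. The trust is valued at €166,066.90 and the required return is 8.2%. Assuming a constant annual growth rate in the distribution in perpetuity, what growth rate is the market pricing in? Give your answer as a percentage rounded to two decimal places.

P = D₀(1+g)/(r−g) ⇒ P(r−g) = D₀(1+g) ⇒ g(P+D₀) = P·r − D₀
g = (P·r − D₀)/(P + D₀) = (€166,066.90×0.082 − €11,500.00) / (€166,066.90 + €11,500.00) = 0.011925

1.19%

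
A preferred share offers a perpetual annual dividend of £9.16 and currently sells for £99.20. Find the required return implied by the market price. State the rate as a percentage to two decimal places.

9.23%

P = C/r ⇒ r = C/P = £9.16/£99.20 = 0.092339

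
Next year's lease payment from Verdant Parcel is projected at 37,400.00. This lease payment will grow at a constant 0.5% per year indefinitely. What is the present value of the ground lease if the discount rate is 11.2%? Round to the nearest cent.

Growing perpetuity: P = D₁ / (r − g) = 37,400.0000 / (0.112 − 0.005) = 349,532.71

349532.71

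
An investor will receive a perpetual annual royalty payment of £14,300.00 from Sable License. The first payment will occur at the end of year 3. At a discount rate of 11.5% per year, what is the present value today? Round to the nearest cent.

Value at end of year 2: C / r = £14,300.00 / 0.115 = £124,347.8261
Discount to today: PV = £124,347.8261 / (1 + 0.115)^2 = £124,347.8261 / 1.243225 = £100,020.37

£100020.37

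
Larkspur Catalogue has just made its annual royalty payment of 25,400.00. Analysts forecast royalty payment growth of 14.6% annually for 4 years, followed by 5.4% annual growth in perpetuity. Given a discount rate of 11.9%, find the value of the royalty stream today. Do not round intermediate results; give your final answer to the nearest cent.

D_1 = 29108.40000
D_2 = 33358.22640
D_3 = 38228.52745
D_4 = 43809.89246
Terminal value at year 4: TV = D_4×(1+g_2)/(r−g_2) = 46175.62666/0.065 = 710394.25624
P_0 = D_1/(1+r)^1 + D_2/(1+r)^2 + D_3/(1+r)^3 + D_4/(1+r)^4 + TV/(1+r)^4
    = 26012.86863 + 26640.52498 + 27283.32585 + 27941.63666 + 453084.38527 = 560962.74140

560962.74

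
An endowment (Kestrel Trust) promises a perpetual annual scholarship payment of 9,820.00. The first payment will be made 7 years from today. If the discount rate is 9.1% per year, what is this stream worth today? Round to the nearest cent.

63991.40

Value at end of year 6: C / r = 9,820.00 / 0.091 = 107,912.0879
Discount to today: PV = 107,912.0879 / (1 + 0.091)^6 = 107,912.0879 / 1.686353 = 63,991.40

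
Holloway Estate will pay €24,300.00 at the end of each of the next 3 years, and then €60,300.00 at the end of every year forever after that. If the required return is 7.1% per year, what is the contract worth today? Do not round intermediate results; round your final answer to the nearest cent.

€754992.74

PV of 3-year annuity: €24,300.00 × [1 − (1+0.071)^−3] / 0.071 = 63654.54734
Perpetuity value at year 3: €60,300.00 / 0.071 = 849295.77465
PV of perpetuity: 849295.77465 / (1+0.071)^3 = 691338.19422
Total PV = 63654.54734 + 691338.19422 = 754992.74156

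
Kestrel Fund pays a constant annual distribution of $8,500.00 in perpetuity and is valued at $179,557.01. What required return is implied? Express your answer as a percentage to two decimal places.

4.73%

P = C/r ⇒ r = C/P = $8,500.00/$179,557.01 = 0.047339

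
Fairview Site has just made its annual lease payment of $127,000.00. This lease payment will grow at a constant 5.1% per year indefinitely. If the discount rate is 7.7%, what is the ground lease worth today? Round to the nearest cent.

D₁ = D₀ × (1 + g) = $127,000.00 × 1.051 = $133,477.0000
Growing perpetuity: P = D₁ / (r − g) = $133,477.0000 / (0.077 − 0.051) = $5,133,730.77

$5133730.77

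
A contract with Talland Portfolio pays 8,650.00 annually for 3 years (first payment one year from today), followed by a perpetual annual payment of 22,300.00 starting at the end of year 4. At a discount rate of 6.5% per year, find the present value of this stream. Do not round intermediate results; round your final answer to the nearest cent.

PV of 3-year annuity: 8,650.00 × [1 − (1+0.065)^−3] / 0.065 = 22909.31317
Perpetuity value at year 3: 22,300.00 / 0.065 = 343076.92308
PV of perpetuity: 343076.92308 / (1+0.065)^3 = 284015.91919
Total PV = 22909.31317 + 284015.91919 = 306925.23236

306925.23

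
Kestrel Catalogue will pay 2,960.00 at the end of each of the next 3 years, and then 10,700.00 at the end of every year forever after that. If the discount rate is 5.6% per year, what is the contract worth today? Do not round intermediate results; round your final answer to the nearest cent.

PV of 3-year annuity: 2,960.00 × [1 − (1+0.056)^−3] / 0.056 = 7971.03699
Perpetuity value at year 3: 10,700.00 / 0.056 = 191071.42857
PV of perpetuity: 191071.42857 / (1+0.056)^3 = 162257.20703
Total PV = 7971.03699 + 162257.20703 = 170228.24401

170228.24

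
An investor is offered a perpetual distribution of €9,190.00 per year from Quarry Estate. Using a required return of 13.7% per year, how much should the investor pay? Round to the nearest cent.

Level perpetuity: PV = C / r = €9,190.00 / 0.137 = €67,080.29

€67080.29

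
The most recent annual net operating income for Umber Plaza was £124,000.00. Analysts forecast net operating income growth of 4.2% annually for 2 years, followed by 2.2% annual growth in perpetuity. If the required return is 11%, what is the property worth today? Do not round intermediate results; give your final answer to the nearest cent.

£1494728.09

D_1 = 129208.00000
D_2 = 134634.73600
Terminal value at year 2: TV = D_2×(1+g_2)/(r−g_2) = 137596.70019/0.088 = 1563598.86582
P_0 = D_1/(1+r)^1 + D_2/(1+r)^2 + TV/(1+r)^2
    = 116403.60360 + 109272.57203 + 1269051.91609 = 1494728.09173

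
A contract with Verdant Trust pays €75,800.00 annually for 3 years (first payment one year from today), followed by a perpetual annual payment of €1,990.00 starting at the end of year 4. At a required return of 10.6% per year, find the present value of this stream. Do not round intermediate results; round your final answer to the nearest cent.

€200406.44

PV of 3-year annuity: €75,800.00 × [1 − (1+0.106)^−3] / 0.106 = 186529.87830
Perpetuity value at year 3: €1,990.00 / 0.106 = 18773.58491
PV of perpetuity: 18773.58491 / (1+0.106)^3 = 13876.56040
Total PV = 186529.87830 + 13876.56040 = 200406.43869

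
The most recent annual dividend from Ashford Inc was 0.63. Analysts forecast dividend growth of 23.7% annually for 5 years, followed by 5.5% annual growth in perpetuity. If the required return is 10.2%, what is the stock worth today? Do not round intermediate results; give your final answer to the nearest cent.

29.72

D_1 = 0.77931
D_2 = 0.96401
D_3 = 1.19248
D_4 = 1.47509
D_5 = 1.82469
Terminal value at year 5: TV = D_5×(1+g_2)/(r−g_2) = 1.92505/0.047 = 40.95846
P_0 = D_1/(1+r)^1 + D_2/(1+r)^2 + D_3/(1+r)^3 + D_4/(1+r)^4 + D_5/(1+r)^5 + TV/(1+r)^5
    = 0.70718 + 0.79381 + 0.89106 + 1.00021 + 1.12274 + 25.20204 = 29.71704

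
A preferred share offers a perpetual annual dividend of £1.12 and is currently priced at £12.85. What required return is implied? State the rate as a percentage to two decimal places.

8.72%

P = C/r ⇒ r = C/P = £1.12/£12.85 = 0.087160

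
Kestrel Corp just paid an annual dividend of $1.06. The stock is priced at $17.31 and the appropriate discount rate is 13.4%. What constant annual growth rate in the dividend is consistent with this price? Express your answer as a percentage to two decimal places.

P = D₀(1+g)/(r−g) ⇒ P(r−g) = D₀(1+g) ⇒ g(P+D₀) = P·r − D₀
g = (P·r − D₀)/(P + D₀) = ($17.31×0.134 − $1.06) / ($17.31 + $1.06) = 0.068565

6.86%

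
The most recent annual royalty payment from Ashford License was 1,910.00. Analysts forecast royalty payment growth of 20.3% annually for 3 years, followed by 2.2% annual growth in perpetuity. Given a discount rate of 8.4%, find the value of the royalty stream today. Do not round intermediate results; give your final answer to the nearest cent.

D_1 = 2297.73000
D_2 = 2764.16919
D_3 = 3325.29554
Terminal value at year 3: TV = D_3×(1+g_2)/(r−g_2) = 3398.45204/0.062 = 54813.74254
P_0 = D_1/(1+r)^1 + D_2/(1+r)^2 + D_3/(1+r)^3 + TV/(1+r)^3
    = 2119.67712 + 2352.37230 + 2610.61244 + 43032.99856 = 50115.66042

50115.66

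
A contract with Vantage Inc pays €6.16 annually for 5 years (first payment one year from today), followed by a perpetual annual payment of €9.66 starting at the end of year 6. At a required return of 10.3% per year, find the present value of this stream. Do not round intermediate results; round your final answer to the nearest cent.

PV of 5-year annuity: €6.16 × [1 − (1+0.103)^−5] / 0.103 = 23.17338
Perpetuity value at year 5: €9.66 / 0.103 = 93.78641
PV of perpetuity: 93.78641 / (1+0.103)^5 = 57.44634
Total PV = 23.17338 + 57.44634 = 80.61972

€80.62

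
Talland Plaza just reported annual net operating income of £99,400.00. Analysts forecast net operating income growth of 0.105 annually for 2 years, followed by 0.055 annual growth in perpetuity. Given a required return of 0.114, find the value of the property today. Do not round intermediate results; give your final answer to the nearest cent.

£1945200.80

D_1 = 109837.00000
D_2 = 121369.88500
Terminal value at year 2: TV = D_2×(1+g_2)/(r−g_2) = 128045.22868/0.059 = 2170258.11314
P_0 = D_1/(1+r)^1 + D_2/(1+r)^2 + TV/(1+r)^2
    = 98596.94794 + 97800.38372 + 1748803.47168 = 1945200.80334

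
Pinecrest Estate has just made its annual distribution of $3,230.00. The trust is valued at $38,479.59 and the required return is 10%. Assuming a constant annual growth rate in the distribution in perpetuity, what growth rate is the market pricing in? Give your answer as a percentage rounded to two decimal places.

1.48%

P = D₀(1+g)/(r−g) ⇒ P(r−g) = D₀(1+g) ⇒ g(P+D₀) = P·r − D₀
g = (P·r − D₀)/(P + D₀) = ($38,479.59×0.1 − $3,230.00) / ($38,479.59 + $3,230.00) = 0.014816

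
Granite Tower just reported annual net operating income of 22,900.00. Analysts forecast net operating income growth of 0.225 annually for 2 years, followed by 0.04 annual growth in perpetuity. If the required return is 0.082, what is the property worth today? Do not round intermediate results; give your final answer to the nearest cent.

782116.84

D_1 = 28052.50000
D_2 = 34364.31250
Terminal value at year 2: TV = D_2×(1+g_2)/(r−g_2) = 35738.88500/0.042 = 850925.83333
P_0 = D_1/(1+r)^1 + D_2/(1+r)^2 + TV/(1+r)^2
    = 25926.52495 + 29353.04350 + 726837.26765 = 782116.83611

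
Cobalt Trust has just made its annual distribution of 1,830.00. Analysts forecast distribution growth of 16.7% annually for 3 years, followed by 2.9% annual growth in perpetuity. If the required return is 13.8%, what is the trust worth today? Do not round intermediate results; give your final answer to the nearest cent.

24405.14

D_1 = 2135.61000
D_2 = 2492.25687
D_3 = 2908.46377
Terminal value at year 3: TV = D_3×(1+g_2)/(r−g_2) = 2992.80922/0.109 = 27456.96529
P_0 = D_1/(1+r)^1 + D_2/(1+r)^2 + D_3/(1+r)^3 + TV/(1+r)^3
    = 1876.63445 + 1924.45729 + 1973.49882 + 18630.55311 = 24405.14367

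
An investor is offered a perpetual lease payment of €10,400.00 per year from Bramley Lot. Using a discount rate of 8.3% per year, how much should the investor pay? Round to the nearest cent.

€125301.20

Level perpetuity: PV = C / r = €10,400.00 / 0.083 = €125,301.20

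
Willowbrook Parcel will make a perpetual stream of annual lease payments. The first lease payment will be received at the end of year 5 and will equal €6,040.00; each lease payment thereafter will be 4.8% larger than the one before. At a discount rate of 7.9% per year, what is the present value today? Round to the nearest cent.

Value at end of year 4: C₁ / (r − g) = €6,040.00 / (0.079 − 0.048) = €194,838.7097
Discount to today: PV = €194,838.7097 / (1 + 0.079)^4 = €194,838.7097 / 1.355457 = €143,743.91

€143743.91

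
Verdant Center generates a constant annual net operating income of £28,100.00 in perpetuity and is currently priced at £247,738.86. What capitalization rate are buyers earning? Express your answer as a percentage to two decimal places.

P = C/r ⇒ r = C/P = £28,100.00/£247,738.86 = 0.113426

11.34%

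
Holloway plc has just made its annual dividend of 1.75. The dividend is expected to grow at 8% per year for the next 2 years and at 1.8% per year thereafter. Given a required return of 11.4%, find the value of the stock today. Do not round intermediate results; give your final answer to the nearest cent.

D_1 = 1.89000
D_2 = 2.04120
Terminal value at year 2: TV = D_2×(1+g_2)/(r−g_2) = 2.07794/0.096 = 21.64522
P_0 = D_1/(1+r)^1 + D_2/(1+r)^2 + TV/(1+r)^2
    = 1.69659 + 1.64481 + 17.44182 = 20.78321

20.78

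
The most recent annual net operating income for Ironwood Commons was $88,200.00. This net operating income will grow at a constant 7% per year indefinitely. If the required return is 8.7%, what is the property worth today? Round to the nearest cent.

$5551411.76

D₁ = D₀ × (1 + g) = $88,200.00 × 1.07 = $94,374.0000
Growing perpetuity: P = D₁ / (r − g) = $94,374.0000 / (0.087 − 0.07) = $5,551,411.76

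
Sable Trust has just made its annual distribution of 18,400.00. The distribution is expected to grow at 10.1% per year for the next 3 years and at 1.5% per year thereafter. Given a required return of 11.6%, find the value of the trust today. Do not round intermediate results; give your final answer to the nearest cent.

231283.95

D_1 = 20258.40000
D_2 = 22304.49840
D_3 = 24557.25274
Terminal value at year 3: TV = D_3×(1+g_2)/(r−g_2) = 24925.61153/0.101 = 246788.23297
P_0 = D_1/(1+r)^1 + D_2/(1+r)^2 + D_3/(1+r)^3 + TV/(1+r)^3
    = 18152.68817 + 17908.70043 + 17667.99209 + 177554.57396 = 231283.95465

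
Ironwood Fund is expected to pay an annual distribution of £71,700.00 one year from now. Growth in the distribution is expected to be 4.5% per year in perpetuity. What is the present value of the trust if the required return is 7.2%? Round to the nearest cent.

Growing perpetuity: P = D₁ / (r − g) = £71,700.0000 / (0.072 − 0.045) = £2,655,555.56

£2655555.56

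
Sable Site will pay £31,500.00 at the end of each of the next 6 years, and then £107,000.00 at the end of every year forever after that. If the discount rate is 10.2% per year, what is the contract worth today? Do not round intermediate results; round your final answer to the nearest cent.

£722115.73

PV of 6-year annuity: £31,500.00 × [1 − (1+0.102)^−6] / 0.102 = 136390.35837
Perpetuity value at year 6: £107,000.00 / 0.102 = 1049019.60784
PV of perpetuity: 1049019.60784 / (1+0.102)^6 = 585725.37464
Total PV = 136390.35837 + 585725.37464 = 722115.73302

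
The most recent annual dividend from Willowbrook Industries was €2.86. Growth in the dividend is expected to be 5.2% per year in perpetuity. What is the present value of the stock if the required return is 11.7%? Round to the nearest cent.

€46.29

D₁ = D₀ × (1 + g) = €2.86 × 1.052 = €3.0087
Growing perpetuity: P = D₁ / (r − g) = €3.0087 / (0.117 − 0.052) = €46.29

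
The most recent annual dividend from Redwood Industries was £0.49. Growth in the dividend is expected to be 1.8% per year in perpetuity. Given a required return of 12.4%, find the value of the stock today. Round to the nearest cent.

D₁ = D₀ × (1 + g) = £0.49 × 1.018 = £0.4988
Growing perpetuity: P = D₁ / (r − g) = £0.4988 / (0.124 − 0.018) = £4.71

£4.71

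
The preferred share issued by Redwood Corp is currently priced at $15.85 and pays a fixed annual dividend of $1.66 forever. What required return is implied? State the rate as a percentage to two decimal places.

P = C/r ⇒ r = C/P = $1.66/$15.85 = 0.104732

10.47%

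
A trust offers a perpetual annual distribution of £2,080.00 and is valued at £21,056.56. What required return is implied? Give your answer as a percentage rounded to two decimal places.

9.88%

P = C/r ⇒ r = C/P = £2,080.00/£21,056.56 = 0.098782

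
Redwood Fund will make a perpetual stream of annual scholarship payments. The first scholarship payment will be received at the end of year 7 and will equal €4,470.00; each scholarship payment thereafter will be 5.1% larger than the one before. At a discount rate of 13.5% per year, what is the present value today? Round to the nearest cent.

Value at end of year 6: C₁ / (r − g) = €4,470.00 / (0.135 − 0.051) = €53,214.2857
Discount to today: PV = €53,214.2857 / (1 + 0.135)^6 = €53,214.2857 / 2.137840 = €24,891.61

€24891.61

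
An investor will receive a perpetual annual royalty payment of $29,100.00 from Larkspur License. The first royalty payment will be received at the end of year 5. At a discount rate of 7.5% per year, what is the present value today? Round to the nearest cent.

$290534.61

Value at end of year 4: C / r = $29,100.00 / 0.075 = $388,000.0000
Discount to today: PV = $388,000.0000 / (1 + 0.075)^4 = $388,000.0000 / 1.335469 = $290,534.61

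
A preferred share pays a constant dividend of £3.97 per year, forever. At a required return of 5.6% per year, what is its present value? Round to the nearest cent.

£70.89

Level perpetuity: PV = C / r = £3.97 / 0.056 = £70.89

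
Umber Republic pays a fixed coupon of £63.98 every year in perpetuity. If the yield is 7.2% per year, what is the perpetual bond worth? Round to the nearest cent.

£888.61

Level perpetuity: PV = C / r = £63.98 / 0.072 = £888.61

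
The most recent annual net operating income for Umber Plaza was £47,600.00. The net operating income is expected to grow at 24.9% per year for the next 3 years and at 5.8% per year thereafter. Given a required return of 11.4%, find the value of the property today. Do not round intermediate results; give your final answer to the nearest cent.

£1447757.35

D_1 = 59452.40000
D_2 = 74256.04760
D_3 = 92745.80345
Terminal value at year 3: TV = D_3×(1+g_2)/(r−g_2) = 98125.06005/0.056 = 1752233.21523
P_0 = D_1/(1+r)^1 + D_2/(1+r)^2 + D_3/(1+r)^3 + TV/(1+r)^3
    = 53368.40215 + 59835.84766 + 67087.05002 + 1267466.05220 = 1447757.35204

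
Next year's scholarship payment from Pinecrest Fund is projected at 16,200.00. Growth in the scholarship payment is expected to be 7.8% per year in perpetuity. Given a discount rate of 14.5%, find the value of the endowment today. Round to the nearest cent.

Growing perpetuity: P = D₁ / (r − g) = 16,200.0000 / (0.145 − 0.078) = 241,791.04

241791.04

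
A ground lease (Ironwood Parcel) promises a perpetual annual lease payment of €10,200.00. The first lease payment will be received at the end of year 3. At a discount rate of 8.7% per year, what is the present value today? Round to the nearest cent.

Value at end of year 2: C / r = €10,200.00 / 0.087 = €117,241.3793
Discount to today: PV = €117,241.3793 / (1 + 0.087)^2 = €117,241.3793 / 1.181569 = €99,225.17

€99225.17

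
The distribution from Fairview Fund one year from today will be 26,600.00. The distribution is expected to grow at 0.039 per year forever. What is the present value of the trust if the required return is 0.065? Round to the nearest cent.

1023076.92

Growing perpetuity: P = D₁ / (r − g) = 26,600.0000 / (0.065 − 0.039) = 1,023,076.92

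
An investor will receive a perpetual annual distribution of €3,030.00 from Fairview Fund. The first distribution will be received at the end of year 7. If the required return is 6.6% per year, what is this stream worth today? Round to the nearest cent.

€31286.39

Value at end of year 6: C / r = €3,030.00 / 0.066 = €45,909.0909
Discount to today: PV = €45,909.0909 / (1 + 0.066)^6 = €45,909.0909 / 1.467382 = €31,286.39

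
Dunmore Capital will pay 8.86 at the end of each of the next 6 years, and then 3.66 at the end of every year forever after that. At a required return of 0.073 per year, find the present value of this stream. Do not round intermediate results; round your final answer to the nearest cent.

PV of 6-year annuity: 8.86 × [1 − (1+0.073)^−6] / 0.073 = 41.84324
Perpetuity value at year 6: 3.66 / 0.073 = 50.13699
PV of perpetuity: 50.13699 / (1+0.073)^6 = 32.85185
Total PV = 41.84324 + 32.85185 = 74.69510

74.70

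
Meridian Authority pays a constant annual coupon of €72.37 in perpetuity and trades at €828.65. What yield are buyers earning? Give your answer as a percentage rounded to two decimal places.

8.73%

P = C/r ⇒ r = C/P = €72.37/€828.65 = 0.087335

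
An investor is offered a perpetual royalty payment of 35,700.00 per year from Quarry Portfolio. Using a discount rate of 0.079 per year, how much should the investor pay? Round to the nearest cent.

451898.73

Level perpetuity: PV = C / r = 35,700.00 / 0.079 = 451,898.73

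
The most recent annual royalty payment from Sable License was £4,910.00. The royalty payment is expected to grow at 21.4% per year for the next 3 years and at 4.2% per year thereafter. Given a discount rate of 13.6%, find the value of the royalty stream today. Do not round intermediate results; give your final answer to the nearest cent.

£83273.62

D_1 = 5960.74000
D_2 = 7236.33836
D_3 = 8784.91477
Terminal value at year 3: TV = D_3×(1+g_2)/(r−g_2) = 9153.88119/0.094 = 97381.71478
P_0 = D_1/(1+r)^1 + D_2/(1+r)^2 + D_3/(1+r)^3 + TV/(1+r)^3
    = 5247.13028 + 5607.40859 + 5992.42432 + 66426.66113 = 83273.62432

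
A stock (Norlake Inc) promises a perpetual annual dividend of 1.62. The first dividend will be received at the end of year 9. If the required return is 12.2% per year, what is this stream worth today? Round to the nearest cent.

5.29

Value at end of year 8: C / r = 1.62 / 0.122 = 13.2787
Discount to today: PV = 13.2787 / (1 + 0.122)^8 = 13.2787 / 2.511556 = 5.29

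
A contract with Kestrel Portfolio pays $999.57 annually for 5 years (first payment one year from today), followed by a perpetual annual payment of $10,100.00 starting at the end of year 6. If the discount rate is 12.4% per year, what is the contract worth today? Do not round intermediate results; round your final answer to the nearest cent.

PV of 5-year annuity: $999.57 × [1 − (1+0.124)^−5] / 0.124 = 3567.80471
Perpetuity value at year 5: $10,100.00 / 0.124 = 81451.61290
PV of perpetuity: 81451.61290 / (1+0.124)^5 = 45401.28369
Total PV = 3567.80471 + 45401.28369 = 48969.08840

$48969.09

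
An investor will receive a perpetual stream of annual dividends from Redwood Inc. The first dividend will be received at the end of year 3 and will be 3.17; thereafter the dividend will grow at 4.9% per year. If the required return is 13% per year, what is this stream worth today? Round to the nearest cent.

Value at end of year 2: C₁ / (r − g) = 3.17 / (0.13 − 0.049) = 39.1358
Discount to today: PV = 39.1358 / (1 + 0.13)^2 = 39.1358 / 1.276900 = 30.65

30.65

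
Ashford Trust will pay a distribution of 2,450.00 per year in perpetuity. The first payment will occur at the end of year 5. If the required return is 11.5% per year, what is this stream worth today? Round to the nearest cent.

Value at end of year 4: C / r = 2,450.00 / 0.115 = 21,304.3478
Discount to today: PV = 21,304.3478 / (1 + 0.115)^4 = 21,304.3478 / 1.545608 = 13,783.79

13783.79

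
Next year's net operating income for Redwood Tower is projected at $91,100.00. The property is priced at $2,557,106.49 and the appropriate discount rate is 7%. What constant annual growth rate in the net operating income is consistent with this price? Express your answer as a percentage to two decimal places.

P = D₁/(r−g) ⇒ g = r − D₁/P = 0.07 − $91,100.00/$2,557,106.49 = 0.034374

3.44%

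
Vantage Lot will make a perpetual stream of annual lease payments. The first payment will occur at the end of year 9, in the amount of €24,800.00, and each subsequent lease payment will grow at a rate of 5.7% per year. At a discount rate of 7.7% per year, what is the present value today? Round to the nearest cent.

Value at end of year 8: C₁ / (r − g) = €24,800.00 / (0.077 − 0.057) = €1,240,000.0000
Discount to today: PV = €1,240,000.0000 / (1 + 0.077)^8 = €1,240,000.0000 / 1.810196 = €685,008.65

€685008.65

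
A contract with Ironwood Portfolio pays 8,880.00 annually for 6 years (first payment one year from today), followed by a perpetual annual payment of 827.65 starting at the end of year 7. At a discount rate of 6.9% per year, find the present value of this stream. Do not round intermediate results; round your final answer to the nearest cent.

50495.55

PV of 6-year annuity: 8,880.00 × [1 − (1+0.069)^−6] / 0.069 = 42457.85713
Perpetuity value at year 6: 827.65 / 0.069 = 11994.92754
PV of perpetuity: 11994.92754 / (1+0.069)^6 = 8037.69269
Total PV = 42457.85713 + 8037.69269 = 50495.54982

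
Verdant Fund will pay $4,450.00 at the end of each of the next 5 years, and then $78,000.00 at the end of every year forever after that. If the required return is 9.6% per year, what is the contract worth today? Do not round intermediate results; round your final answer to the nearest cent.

$530815.00

PV of 5-year annuity: $4,450.00 × [1 − (1+0.096)^−5] / 0.096 = 17042.80412
Perpetuity value at year 5: $78,000.00 / 0.096 = 812500.00000
PV of perpetuity: 812500.00000 / (1+0.096)^5 = 513772.19744
Total PV = 17042.80412 + 513772.19744 = 530815.00156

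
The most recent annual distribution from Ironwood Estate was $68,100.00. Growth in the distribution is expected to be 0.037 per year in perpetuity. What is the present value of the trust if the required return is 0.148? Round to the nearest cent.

D₁ = D₀ × (1 + g) = $68,100.00 × 1.037 = $70,619.7000
Growing perpetuity: P = D₁ / (r − g) = $70,619.7000 / (0.148 − 0.037) = $636,213.51

$636213.51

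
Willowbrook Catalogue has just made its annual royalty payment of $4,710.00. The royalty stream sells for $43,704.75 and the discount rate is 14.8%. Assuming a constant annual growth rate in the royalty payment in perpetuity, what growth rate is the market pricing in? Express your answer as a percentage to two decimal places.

P = D₀(1+g)/(r−g) ⇒ P(r−g) = D₀(1+g) ⇒ g(P+D₀) = P·r − D₀
g = (P·r − D₀)/(P + D₀) = ($43,704.75×0.148 − $4,710.00) / ($43,704.75 + $4,710.00) = 0.036318

3.63%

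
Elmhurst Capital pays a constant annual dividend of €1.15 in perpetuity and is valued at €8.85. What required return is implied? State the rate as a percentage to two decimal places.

P = C/r ⇒ r = C/P = €1.15/€8.85 = 0.129944

12.99%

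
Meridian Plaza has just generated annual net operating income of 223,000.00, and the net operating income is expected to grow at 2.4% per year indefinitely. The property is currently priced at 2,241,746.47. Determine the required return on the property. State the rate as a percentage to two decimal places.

12.59%

D₁ = 223,000.00 × 1.024 = 228,352.0000
P = D₁/(r − g) ⇒ r = D₁/P + g = 228,352.0000/2,241,746.47 + 0.024 = 0.101863 + 0.024 = 0.125863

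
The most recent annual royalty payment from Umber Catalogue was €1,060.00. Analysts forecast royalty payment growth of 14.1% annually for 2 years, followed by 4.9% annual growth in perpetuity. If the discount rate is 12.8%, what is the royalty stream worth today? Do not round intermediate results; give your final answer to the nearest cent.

€16558.28

D_1 = 1209.46000
D_2 = 1379.99386
Terminal value at year 2: TV = D_2×(1+g_2)/(r−g_2) = 1447.61356/0.079 = 18324.22227
P_0 = D_1/(1+r)^1 + D_2/(1+r)^2 + TV/(1+r)^2
    = 1072.21631 + 1084.57341 + 14401.48750 = 16558.27722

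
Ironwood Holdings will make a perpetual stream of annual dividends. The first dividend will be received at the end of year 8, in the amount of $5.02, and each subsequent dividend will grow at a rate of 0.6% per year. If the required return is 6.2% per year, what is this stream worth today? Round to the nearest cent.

Value at end of year 7: C₁ / (r − g) = $5.02 / (0.062 − 0.006) = $89.6429
Discount to today: PV = $89.6429 / (1 + 0.062)^7 = $89.6429 / 1.523602 = $58.84

$58.84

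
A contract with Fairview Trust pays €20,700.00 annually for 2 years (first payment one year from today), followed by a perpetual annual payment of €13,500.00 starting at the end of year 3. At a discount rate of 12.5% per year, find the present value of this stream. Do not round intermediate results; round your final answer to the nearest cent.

PV of 2-year annuity: €20,700.00 × [1 − (1+0.125)^−2] / 0.125 = 34755.55556
Perpetuity value at year 2: €13,500.00 / 0.125 = 108000.00000
PV of perpetuity: 108000.00000 / (1+0.125)^2 = 85333.33333
Total PV = 34755.55556 + 85333.33333 = 120088.88889

€120088.89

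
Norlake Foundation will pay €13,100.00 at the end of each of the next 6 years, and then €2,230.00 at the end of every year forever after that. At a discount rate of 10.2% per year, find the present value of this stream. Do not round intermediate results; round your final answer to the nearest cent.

PV of 6-year annuity: €13,100.00 × [1 − (1+0.102)^−6] / 0.102 = 56721.06967
Perpetuity value at year 6: €2,230.00 / 0.102 = 21862.74510
PV of perpetuity: 21862.74510 / (1+0.102)^6 = 12207.17370
Total PV = 56721.06967 + 12207.17370 = 68928.24337

€68928.24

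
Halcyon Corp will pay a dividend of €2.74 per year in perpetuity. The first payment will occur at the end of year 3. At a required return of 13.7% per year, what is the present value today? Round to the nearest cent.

€15.47

Value at end of year 2: C / r = €2.74 / 0.137 = €20.0000
Discount to today: PV = €20.0000 / (1 + 0.137)^2 = €20.0000 / 1.292769 = €15.47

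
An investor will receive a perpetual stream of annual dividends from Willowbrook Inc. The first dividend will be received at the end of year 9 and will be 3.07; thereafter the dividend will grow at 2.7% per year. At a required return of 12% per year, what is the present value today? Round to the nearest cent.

13.33

Value at end of year 8: C₁ / (r − g) = 3.07 / (0.12 − 0.027) = 33.0108
Discount to today: PV = 33.0108 / (1 + 0.12)^8 = 33.0108 / 2.475963 = 13.33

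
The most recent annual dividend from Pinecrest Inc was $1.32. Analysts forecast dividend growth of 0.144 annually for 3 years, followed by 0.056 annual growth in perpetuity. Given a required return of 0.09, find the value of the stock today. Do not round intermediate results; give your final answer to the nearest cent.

D_1 = 1.51008
D_2 = 1.72753
D_3 = 1.97630
Terminal value at year 3: TV = D_3×(1+g_2)/(r−g_2) = 2.08697/0.034 = 61.38143
P_0 = D_1/(1+r)^1 + D_2/(1+r)^2 + D_3/(1+r)^3 + TV/(1+r)^3
    = 1.38539 + 1.45403 + 1.52606 + 47.39773 = 51.76321

$51.76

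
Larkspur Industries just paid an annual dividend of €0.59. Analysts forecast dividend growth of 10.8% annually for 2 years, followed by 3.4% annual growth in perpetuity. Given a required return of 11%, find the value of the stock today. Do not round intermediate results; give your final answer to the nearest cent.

D_1 = 0.65372
D_2 = 0.72432
Terminal value at year 2: TV = D_2×(1+g_2)/(r−g_2) = 0.74895/0.076 = 9.85459
P_0 = D_1/(1+r)^1 + D_2/(1+r)^2 + TV/(1+r)^2
    = 0.58894 + 0.58788 + 7.99820 = 9.17502

€9.18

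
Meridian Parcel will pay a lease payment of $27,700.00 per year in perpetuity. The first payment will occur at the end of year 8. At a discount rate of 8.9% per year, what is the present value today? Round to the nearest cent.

Value at end of year 7: C / r = $27,700.00 / 0.089 = $311,235.9551
Discount to today: PV = $311,235.9551 / (1 + 0.089)^7 = $311,235.9551 / 1.816332 = $171,354.14

$171354.14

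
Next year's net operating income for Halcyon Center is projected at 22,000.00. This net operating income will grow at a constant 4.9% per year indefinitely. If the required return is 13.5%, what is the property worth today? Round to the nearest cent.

Growing perpetuity: P = D₁ / (r − g) = 22,000.0000 / (0.135 − 0.049) = 255,813.95

255813.95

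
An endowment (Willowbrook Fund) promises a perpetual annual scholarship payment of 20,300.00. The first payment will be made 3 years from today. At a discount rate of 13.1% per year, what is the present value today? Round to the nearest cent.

121143.34

Value at end of year 2: C / r = 20,300.00 / 0.131 = 154,961.8321
Discount to today: PV = 154,961.8321 / (1 + 0.131)^2 = 154,961.8321 / 1.279161 = 121,143.34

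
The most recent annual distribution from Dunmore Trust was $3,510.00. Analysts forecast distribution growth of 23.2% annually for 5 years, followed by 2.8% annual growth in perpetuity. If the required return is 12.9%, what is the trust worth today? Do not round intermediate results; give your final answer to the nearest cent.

$78258.38

D_1 = 4324.32000
D_2 = 5327.56224
D_3 = 6563.55668
D_4 = 8086.30183
D_5 = 9962.32385
Terminal value at year 5: TV = D_5×(1+g_2)/(r−g_2) = 10241.26892/0.101 = 101398.70219
P_0 = D_1/(1+r)^1 + D_2/(1+r)^2 + D_3/(1+r)^3 + D_4/(1+r)^4 + D_5/(1+r)^5 + TV/(1+r)^5
    = 3830.22143 + 4179.65705 + 4560.97208 + 4977.07494 + 5431.13935 + 55279.31934 = 78258.38420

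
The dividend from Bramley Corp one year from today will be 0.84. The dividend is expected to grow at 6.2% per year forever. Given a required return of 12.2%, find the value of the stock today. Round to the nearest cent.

Growing perpetuity: P = D₁ / (r − g) = 0.8400 / (0.122 − 0.062) = 14.00

14.00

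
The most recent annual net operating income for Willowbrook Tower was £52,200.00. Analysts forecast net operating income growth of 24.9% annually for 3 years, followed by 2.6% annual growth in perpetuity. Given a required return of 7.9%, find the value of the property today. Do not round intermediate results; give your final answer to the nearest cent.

£1778679.24

D_1 = 65197.80000
D_2 = 81432.05220
D_3 = 101708.63320
Terminal value at year 3: TV = D_3×(1+g_2)/(r−g_2) = 104353.05766/0.053 = 1968925.61624
P_0 = D_1/(1+r)^1 + D_2/(1+r)^2 + D_3/(1+r)^3 + TV/(1+r)^3
    = 60424.28174 + 69944.32613 + 80964.28484 + 1567346.34419 = 1778679.23690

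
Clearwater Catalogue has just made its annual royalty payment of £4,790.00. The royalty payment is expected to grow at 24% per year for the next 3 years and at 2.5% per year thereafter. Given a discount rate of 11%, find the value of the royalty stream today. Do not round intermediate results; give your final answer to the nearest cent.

D_1 = 5939.60000
D_2 = 7365.10400
D_3 = 9132.72896
Terminal value at year 3: TV = D_3×(1+g_2)/(r−g_2) = 9361.04718/0.085 = 110129.96687
P_0 = D_1/(1+r)^1 + D_2/(1+r)^2 + D_3/(1+r)^3 + TV/(1+r)^3
    = 5350.99099 + 5977.68363 + 6677.77270 + 80526.08260 = 98532.52992

£98532.53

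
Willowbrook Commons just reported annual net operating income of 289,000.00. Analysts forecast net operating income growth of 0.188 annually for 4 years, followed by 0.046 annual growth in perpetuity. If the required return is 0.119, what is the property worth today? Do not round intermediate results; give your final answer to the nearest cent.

6606338.69

D_1 = 343332.00000
D_2 = 407878.41600
D_3 = 484559.55821
D_4 = 575656.75515
Terminal value at year 4: TV = D_4×(1+g_2)/(r−g_2) = 602136.96589/0.073 = 8248451.58751
P_0 = D_1/(1+r)^1 + D_2/(1+r)^2 + D_3/(1+r)^3 + D_4/(1+r)^4 + TV/(1+r)^4
    = 306820.37534 + 325739.59419 + 345825.41367 + 367149.76894 + 5260803.53847 = 6606338.69060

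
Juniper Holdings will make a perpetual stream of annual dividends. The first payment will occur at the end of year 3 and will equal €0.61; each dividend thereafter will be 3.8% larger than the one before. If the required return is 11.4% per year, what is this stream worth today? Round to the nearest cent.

Value at end of year 2: C₁ / (r − g) = €0.61 / (0.114 − 0.038) = €8.0263
Discount to today: PV = €8.0263 / (1 + 0.114)^2 = €8.0263 / 1.240996 = €6.47

€6.47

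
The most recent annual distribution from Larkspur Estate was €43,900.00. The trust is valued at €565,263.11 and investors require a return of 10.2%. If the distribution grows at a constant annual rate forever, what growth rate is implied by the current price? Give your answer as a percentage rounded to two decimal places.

P = D₀(1+g)/(r−g) ⇒ P(r−g) = D₀(1+g) ⇒ g(P+D₀) = P·r − D₀
g = (P·r − D₀)/(P + D₀) = (€565,263.11×0.102 − €43,900.00) / (€565,263.11 + €43,900.00) = 0.022583

2.26%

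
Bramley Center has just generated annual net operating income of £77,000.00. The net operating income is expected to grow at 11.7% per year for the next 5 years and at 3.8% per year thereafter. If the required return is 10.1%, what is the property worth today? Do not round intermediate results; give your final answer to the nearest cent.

D_1 = 86009.00000
D_2 = 96072.05300
D_3 = 107312.48320
D_4 = 119868.04374
D_5 = 133892.60485
Terminal value at year 5: TV = D_5×(1+g_2)/(r−g_2) = 138980.52384/0.063 = 2206040.06090
P_0 = D_1/(1+r)^1 + D_2/(1+r)^2 + D_3/(1+r)^3 + D_4/(1+r)^4 + D_5/(1+r)^5 + TV/(1+r)^5
    = 78118.98274 + 79254.22682 + 80405.96853 + 81574.44764 + 82759.90737 + 1363567.99758 = 1765681.53067

£1765681.53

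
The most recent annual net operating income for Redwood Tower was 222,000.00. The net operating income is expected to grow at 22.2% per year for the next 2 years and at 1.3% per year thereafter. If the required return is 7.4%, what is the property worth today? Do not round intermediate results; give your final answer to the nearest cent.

5312717.46

D_1 = 271284.00000
D_2 = 331509.04800
Terminal value at year 2: TV = D_2×(1+g_2)/(r−g_2) = 335818.66562/0.061 = 5505224.02662
P_0 = D_1/(1+r)^1 + D_2/(1+r)^2 + TV/(1+r)^2
    = 252592.17877 + 287400.03953 + 4772725.24667 = 5312717.46497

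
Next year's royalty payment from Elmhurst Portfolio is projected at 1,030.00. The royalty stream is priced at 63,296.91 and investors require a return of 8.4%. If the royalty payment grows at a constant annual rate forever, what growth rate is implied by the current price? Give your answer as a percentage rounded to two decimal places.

6.77%

P = D₁/(r−g) ⇒ g = r − D₁/P = 0.084 − 1,030.00/63,296.91 = 0.067727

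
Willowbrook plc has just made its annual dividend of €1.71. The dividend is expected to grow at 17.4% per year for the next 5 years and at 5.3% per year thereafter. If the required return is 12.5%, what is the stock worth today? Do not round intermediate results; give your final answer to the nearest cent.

€40.68

D_1 = 2.00754
D_2 = 2.35685
D_3 = 2.76694
D_4 = 3.24839
D_5 = 3.81361
Terminal value at year 5: TV = D_5×(1+g_2)/(r−g_2) = 4.01573/0.072 = 55.77409
P_0 = D_1/(1+r)^1 + D_2/(1+r)^2 + D_3/(1+r)^3 + D_4/(1+r)^4 + D_5/(1+r)^5 + TV/(1+r)^5
    = 1.78448 + 1.86220 + 1.94331 + 2.02796 + 2.11628 + 30.95066 = 40.68489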